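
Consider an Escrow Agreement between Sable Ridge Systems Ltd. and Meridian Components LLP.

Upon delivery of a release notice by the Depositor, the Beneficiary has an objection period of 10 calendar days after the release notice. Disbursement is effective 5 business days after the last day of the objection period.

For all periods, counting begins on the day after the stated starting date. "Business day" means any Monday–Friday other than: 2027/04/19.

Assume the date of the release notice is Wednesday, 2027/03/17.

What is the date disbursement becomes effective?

Adding 10 calendar days to 2027/03/17 gives 2027/03/27, which is the last day of the objection period.
From Saturday, 2027/03/27, 5 business days (Mar 29, Mar 30, Mar 31, Apr 1, Apr 2, skipping weekends) brings us to Friday, 2027/04/02, which is the date disbursement becomes effective.

2027/04/02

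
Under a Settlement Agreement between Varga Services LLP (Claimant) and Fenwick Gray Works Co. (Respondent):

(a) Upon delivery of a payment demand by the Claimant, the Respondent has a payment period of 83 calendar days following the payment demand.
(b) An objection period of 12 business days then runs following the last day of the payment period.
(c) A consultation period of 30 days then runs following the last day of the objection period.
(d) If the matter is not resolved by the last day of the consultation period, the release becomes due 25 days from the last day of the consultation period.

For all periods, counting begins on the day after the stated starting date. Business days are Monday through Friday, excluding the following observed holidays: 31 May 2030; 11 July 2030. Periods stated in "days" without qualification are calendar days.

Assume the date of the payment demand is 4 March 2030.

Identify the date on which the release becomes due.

6 August 2030

The last day of the payment period: 83 calendar days after 4 March 2030 is 26 May 2030.
From Sunday, 26 May 2030, 12 business days (May 27, May 28, May 29, May 30, …, Jun 10, Jun 11, Jun 12, skipping weekends and the listed holiday on May 31) brings us to Wednesday, 12 June 2030, which is the last day of the objection period.
The last day of the consultation period: 12 June 2030 + 30 days = 12 July 2030.
The date on which the release becomes due: 25 calendar days after 12 July 2030 is 6 August 2030.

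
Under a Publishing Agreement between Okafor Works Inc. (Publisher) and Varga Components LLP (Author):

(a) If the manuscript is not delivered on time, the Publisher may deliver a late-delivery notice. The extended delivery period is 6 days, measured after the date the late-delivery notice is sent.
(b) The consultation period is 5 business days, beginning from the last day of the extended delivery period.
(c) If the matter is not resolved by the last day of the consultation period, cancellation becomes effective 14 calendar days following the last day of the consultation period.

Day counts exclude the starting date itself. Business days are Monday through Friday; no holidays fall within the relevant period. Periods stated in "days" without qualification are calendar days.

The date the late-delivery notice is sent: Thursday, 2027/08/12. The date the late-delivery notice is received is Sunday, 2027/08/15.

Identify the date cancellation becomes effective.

2027/09/08

Adding 6 calendar days to 2027/08/12 gives 2027/08/18, which is the last day of the extended delivery period.
The last day of the consultation period: 5 business days after Wednesday, 2027/08/18, skipping weekends — Aug 19, Aug 20, Aug 23, Aug 24, Aug 25 — lands on Wednesday, 2027/08/25.
The date cancellation becomes effective: 14 calendar days after 2027/08/25 is 2027/09/08.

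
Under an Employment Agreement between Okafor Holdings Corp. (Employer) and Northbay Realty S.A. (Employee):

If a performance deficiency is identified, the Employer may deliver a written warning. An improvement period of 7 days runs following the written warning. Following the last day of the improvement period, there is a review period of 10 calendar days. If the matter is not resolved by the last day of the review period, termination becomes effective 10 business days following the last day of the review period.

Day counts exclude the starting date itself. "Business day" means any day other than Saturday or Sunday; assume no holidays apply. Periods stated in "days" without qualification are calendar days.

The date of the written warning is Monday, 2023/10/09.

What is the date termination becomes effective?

2023/11/09

The last day of the improvement period: 7 calendar days after 2023/10/09 is 2023/10/16.
Adding 10 calendar days to 2023/10/16 gives 2023/10/26, which is the last day of the review period.
From Thursday, 2023/10/26, 10 business days (Oct 27, Oct 30, Oct 31, Nov 1, Nov 2, Nov 3, Nov 6, Nov 7, Nov 8, Nov 9, skipping weekends) brings us to Thursday, 2023/11/09, which is the date termination becomes effective.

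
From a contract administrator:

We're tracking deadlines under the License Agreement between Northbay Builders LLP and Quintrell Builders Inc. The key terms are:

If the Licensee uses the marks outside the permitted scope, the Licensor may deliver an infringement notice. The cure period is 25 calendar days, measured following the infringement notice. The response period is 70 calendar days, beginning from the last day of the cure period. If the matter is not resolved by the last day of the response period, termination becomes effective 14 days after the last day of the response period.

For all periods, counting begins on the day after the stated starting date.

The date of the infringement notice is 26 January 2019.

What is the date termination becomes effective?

The last day of the cure period: 25 calendar days after 26 January 2019 is 20 February 2019.
The last day of the response period: 70 calendar days after 20 February 2019 is 1 May 2019.
The date termination becomes effective: 14 calendar days after 1 May 2019 is 15 May 2019.

15 May 2019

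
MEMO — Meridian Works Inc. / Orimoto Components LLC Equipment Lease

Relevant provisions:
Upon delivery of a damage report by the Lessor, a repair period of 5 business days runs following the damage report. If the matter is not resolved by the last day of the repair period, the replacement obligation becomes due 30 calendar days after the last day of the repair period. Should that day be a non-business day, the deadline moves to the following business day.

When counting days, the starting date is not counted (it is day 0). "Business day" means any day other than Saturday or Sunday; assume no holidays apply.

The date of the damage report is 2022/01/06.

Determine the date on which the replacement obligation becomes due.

From Thursday, 2022/01/06, 5 business days (Jan 7, Jan 10, Jan 11, Jan 12, Jan 13, skipping weekends) brings us to Thursday, 2022/01/13, which is the last day of the repair period.
Adding 30 calendar days to 2022/01/13 gives 2022/02/12, which is the date on which the replacement obligation becomes due. That falls on a Saturday, so it rolls to the next business day, Monday, 2022/02/14.

2022/02/14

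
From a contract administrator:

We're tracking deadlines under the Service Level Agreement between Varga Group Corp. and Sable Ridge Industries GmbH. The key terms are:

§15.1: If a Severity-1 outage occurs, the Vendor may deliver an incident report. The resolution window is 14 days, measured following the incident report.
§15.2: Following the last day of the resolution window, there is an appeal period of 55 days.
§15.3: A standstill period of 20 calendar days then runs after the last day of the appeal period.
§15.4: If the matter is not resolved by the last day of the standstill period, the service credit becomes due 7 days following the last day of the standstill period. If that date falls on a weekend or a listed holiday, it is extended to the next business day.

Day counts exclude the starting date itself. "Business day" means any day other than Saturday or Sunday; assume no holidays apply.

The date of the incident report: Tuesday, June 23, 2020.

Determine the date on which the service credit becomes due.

September 28, 2020

Adding 14 calendar days to June 23, 2020 gives July 7, 2020, which is the last day of the resolution window.
Adding 55 calendar days to July 7, 2020 gives August 31, 2020, which is the last day of the appeal period.
Adding 20 calendar days to August 31, 2020 gives September 20, 2020, which is the last day of the standstill period.
Adding 7 calendar days to September 20, 2020 gives September 27, 2020, which is the date on which the service credit becomes due. That falls on a Sunday, so it rolls to the next business day, Monday, September 28, 2020.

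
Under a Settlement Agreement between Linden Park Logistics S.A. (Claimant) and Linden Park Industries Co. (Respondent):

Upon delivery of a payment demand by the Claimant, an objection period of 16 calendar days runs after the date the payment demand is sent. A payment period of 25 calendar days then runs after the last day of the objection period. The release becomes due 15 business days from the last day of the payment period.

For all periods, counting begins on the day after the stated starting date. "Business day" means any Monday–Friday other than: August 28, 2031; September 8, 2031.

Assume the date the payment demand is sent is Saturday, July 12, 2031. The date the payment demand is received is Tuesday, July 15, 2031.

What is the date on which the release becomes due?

September 16, 2031

Adding 16 calendar days to July 12, 2031 gives July 28, 2031, which is the last day of the objection period.
Adding 25 calendar days to July 28, 2031 gives August 22, 2031, which is the last day of the payment period.
The date on which the release becomes due: 15 business days after Friday, August 22, 2031, skipping weekends and the listed holidays on Aug 28, Sep 8 — Aug 25, Aug 26, Aug 27, Aug 29, …, Sep 12, Sep 15, Sep 16 — lands on Tuesday, September 16, 2031.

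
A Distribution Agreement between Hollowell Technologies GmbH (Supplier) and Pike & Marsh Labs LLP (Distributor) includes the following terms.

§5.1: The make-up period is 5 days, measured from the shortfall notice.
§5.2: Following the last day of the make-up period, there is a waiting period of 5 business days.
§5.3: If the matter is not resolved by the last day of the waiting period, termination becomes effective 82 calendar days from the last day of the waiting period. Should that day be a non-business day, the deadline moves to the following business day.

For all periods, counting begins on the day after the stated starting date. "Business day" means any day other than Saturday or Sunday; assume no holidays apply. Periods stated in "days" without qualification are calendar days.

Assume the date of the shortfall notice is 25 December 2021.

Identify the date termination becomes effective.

29 March 2022

Adding 5 calendar days to 25 December 2021 gives 30 December 2021, which is the last day of the make-up period.
The last day of the waiting period: counting 5 business days from Thursday, 30 December 2021 (Dec 31, Jan 3, Jan 4, Jan 5, Jan 6, skipping weekends) reaches Thursday, 6 January 2022.
Adding 82 calendar days to 6 January 2022 gives 29 March 2022, which is the date termination becomes effective. 29 March 2022 is a Tuesday, so no roll-forward applies.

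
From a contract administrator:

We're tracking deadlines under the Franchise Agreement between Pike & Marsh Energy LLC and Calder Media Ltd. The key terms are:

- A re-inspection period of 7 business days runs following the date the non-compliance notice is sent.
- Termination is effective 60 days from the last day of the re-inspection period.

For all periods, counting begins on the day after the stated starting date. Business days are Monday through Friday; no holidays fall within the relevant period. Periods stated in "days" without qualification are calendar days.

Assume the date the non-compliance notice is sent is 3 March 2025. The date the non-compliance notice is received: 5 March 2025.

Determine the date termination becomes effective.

11 May 2025

The last day of the re-inspection period: 7 business days after Monday, 3 March 2025, skipping weekends — Mar 4, Mar 5, Mar 6, Mar 7, Mar 10, Mar 11, Mar 12 — lands on Wednesday, 12 March 2025.
Adding 60 calendar days to 12 March 2025 gives 11 May 2025, which is the date termination becomes effective.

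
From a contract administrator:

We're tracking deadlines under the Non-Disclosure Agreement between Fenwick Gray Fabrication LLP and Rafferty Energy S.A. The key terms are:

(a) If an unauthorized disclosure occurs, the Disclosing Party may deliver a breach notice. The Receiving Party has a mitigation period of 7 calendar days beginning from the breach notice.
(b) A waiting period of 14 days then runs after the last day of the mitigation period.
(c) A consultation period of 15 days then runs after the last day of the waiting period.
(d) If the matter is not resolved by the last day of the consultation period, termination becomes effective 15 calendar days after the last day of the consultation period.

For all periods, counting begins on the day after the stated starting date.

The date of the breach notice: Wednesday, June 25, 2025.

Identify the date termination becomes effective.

August 15, 2025

The last day of the mitigation period: 7 calendar days after June 25, 2025 is July 2, 2025.
The last day of the waiting period: 14 calendar days after July 2, 2025 is July 16, 2025.
The last day of the consultation period: 15 calendar days after July 16, 2025 is July 31, 2025.
The date termination becomes effective: 15 calendar days after July 31, 2025 is August 15, 2025.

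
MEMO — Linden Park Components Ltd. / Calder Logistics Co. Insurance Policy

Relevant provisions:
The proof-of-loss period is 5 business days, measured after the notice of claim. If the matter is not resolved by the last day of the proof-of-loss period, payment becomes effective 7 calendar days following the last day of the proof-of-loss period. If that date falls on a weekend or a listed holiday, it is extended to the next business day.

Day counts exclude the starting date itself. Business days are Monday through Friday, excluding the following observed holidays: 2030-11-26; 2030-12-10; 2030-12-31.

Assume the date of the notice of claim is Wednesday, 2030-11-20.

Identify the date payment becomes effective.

From Wednesday, 2030-11-20, 5 business days (Nov 21, Nov 22, Nov 25, Nov 27, Nov 28, skipping weekends and the listed holiday on Nov 26) brings us to Thursday, 2030-11-28, which is the last day of the proof-of-loss period.
Adding 7 calendar days to 2030-11-28 gives 2030-12-05, which is the date payment becomes effective. 2030-12-05 is a Thursday and is not a listed holiday, so no roll-forward applies.

2030-12-05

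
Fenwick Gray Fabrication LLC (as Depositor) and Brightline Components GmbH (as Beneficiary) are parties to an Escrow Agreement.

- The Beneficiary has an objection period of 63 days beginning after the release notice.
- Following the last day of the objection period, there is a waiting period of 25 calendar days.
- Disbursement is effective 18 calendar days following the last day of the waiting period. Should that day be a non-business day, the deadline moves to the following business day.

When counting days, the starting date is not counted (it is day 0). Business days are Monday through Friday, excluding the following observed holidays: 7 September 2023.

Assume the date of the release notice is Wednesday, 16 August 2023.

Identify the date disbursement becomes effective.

Adding 63 calendar days to 16 August 2023 gives 18 October 2023, which is the last day of the objection period.
The last day of the waiting period: 18 October 2023 + 25 days = 12 November 2023.
The date disbursement becomes effective: 18 calendar days after 12 November 2023 is 30 November 2023. 30 November 2023 is a Thursday and is not a listed holiday, so no roll-forward applies.

30 November 2023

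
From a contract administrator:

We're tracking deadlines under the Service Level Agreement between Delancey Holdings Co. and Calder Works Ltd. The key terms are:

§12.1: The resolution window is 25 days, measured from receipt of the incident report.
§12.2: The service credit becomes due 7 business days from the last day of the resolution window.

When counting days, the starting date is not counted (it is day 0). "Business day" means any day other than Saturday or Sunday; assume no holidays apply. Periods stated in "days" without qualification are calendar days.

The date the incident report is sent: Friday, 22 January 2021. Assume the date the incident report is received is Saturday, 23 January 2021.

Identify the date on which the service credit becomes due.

The last day of the resolution window: 25 calendar days after 23 January 2021 is 17 February 2021.
The date on which the service credit becomes due: counting 7 business days from Wednesday, 17 February 2021 (Feb 18, Feb 19, Feb 22, Feb 23, Feb 24, Feb 25, Feb 26, skipping weekends) reaches Friday, 26 February 2021.

26 February 2021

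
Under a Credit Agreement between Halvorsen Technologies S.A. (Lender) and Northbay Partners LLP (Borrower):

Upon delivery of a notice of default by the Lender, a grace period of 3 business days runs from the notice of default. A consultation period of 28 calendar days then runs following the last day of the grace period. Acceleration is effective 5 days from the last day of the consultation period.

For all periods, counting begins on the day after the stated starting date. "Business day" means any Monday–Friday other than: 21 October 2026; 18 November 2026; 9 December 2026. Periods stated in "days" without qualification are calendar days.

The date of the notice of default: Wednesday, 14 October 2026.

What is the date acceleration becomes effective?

The last day of the grace period: 3 business days after Wednesday, 14 October 2026, skipping weekends — Oct 15, Oct 16, Oct 19 — lands on Monday, 19 October 2026.
The last day of the consultation period: 28 calendar days after 19 October 2026 is 16 November 2026.
The date acceleration becomes effective: 5 calendar days after 16 November 2026 is 21 November 2026.

21 November 2026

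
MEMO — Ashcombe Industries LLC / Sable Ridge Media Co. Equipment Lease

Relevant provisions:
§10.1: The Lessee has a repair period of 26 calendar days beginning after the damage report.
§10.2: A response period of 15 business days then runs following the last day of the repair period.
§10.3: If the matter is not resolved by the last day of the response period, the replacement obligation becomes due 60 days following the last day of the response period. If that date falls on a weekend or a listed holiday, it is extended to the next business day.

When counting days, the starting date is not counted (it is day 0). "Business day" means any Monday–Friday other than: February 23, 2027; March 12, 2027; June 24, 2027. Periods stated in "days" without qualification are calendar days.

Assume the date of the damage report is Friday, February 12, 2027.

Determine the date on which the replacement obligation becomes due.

The last day of the repair period: 26 calendar days after February 12, 2027 is March 10, 2027.
The last day of the response period: counting 15 business days from Wednesday, March 10, 2027 (Mar 11, Mar 15, Mar 16, Mar 17, …, Mar 30, Mar 31, Apr 1, skipping weekends and the listed holiday on Mar 12) reaches Thursday, April 1, 2027.
The date on which the replacement obligation becomes due: 60 calendar days after April 1, 2027 is May 31, 2027. May 31, 2027 is a Monday and is not a listed holiday, so no roll-forward applies.

May 31, 2027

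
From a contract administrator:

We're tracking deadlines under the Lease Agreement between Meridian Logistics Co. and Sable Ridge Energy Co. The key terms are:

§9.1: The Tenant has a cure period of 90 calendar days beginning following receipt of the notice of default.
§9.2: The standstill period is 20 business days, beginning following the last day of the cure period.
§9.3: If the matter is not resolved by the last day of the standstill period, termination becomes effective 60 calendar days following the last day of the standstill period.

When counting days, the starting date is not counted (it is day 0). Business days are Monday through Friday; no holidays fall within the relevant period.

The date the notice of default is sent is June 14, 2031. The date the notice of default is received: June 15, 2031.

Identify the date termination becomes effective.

Adding 90 calendar days to June 15, 2031 gives September 13, 2031, which is the last day of the cure period.
The last day of the standstill period: 20 business days after Saturday, September 13, 2031, skipping weekends — Sep 15, Sep 16, Sep 17, Sep 18, …, Oct 8, Oct 9, Oct 10 — lands on Friday, October 10, 2031.
Adding 60 calendar days to October 10, 2031 gives December 9, 2031, which is the date termination becomes effective.

December 9, 2031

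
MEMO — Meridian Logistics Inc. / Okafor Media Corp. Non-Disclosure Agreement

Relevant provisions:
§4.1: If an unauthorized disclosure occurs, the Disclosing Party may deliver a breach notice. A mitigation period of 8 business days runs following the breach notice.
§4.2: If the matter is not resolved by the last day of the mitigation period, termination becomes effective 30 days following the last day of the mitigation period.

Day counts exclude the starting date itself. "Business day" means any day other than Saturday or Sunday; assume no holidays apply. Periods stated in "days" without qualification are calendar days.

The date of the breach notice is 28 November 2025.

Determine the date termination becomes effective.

9 January 2026

The last day of the mitigation period: counting 8 business days from Friday, 28 November 2025 (Dec 1, Dec 2, Dec 3, Dec 4, Dec 5, Dec 8, Dec 9, Dec 10, skipping weekends) reaches Wednesday, 10 December 2025.
The date termination becomes effective: 30 calendar days after 10 December 2025 is 9 January 2026.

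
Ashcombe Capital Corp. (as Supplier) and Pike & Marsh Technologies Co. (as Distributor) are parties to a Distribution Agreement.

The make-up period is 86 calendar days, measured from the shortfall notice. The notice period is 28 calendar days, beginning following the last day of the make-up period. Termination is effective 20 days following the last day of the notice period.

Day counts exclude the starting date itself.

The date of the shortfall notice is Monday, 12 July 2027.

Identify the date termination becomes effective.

The last day of the make-up period: 12 July 2027 + 86 days = 6 October 2027.
The last day of the notice period: 28 calendar days after 6 October 2027 is 3 November 2027.
Adding 20 calendar days to 3 November 2027 gives 23 November 2027, which is the date termination becomes effective.

23 November 2027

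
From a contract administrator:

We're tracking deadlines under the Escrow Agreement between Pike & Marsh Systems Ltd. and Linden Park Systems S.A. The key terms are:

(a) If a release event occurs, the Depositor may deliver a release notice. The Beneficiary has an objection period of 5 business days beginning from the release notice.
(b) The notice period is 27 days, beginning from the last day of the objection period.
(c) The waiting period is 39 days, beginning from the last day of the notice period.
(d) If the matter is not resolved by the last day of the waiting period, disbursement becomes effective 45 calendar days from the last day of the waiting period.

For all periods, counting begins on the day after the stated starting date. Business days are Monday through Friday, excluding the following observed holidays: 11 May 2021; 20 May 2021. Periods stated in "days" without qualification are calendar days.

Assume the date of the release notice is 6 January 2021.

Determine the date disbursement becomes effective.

The last day of the objection period: 5 business days after Wednesday, 6 January 2021, skipping weekends — Jan 7, Jan 8, Jan 11, Jan 12, Jan 13 — lands on Wednesday, 13 January 2021.
The last day of the notice period: 27 calendar days after 13 January 2021 is 9 February 2021.
Adding 39 calendar days to 9 February 2021 gives 20 March 2021, which is the last day of the waiting period.
Adding 45 calendar days to 20 March 2021 gives 4 May 2021, which is the date disbursement becomes effective.

4 May 2021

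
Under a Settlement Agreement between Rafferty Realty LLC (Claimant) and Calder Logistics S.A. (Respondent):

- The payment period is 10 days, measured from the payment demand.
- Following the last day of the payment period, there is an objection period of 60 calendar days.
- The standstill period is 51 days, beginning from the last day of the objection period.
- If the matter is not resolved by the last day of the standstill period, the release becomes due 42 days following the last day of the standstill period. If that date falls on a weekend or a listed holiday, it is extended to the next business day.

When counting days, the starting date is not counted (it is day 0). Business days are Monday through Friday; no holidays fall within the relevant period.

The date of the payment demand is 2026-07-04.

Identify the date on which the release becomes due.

The last day of the payment period: 10 calendar days after 2026-07-04 is 2026-07-14.
Adding 60 calendar days to 2026-07-14 gives 2026-09-12, which is the last day of the objection period.
The last day of the standstill period: 2026-09-12 + 51 days = 2026-11-02.
The date on which the release becomes due: 42 calendar days after 2026-11-02 is 2026-12-14. 2026-12-14 is a Monday, so no roll-forward applies.

2026-12-14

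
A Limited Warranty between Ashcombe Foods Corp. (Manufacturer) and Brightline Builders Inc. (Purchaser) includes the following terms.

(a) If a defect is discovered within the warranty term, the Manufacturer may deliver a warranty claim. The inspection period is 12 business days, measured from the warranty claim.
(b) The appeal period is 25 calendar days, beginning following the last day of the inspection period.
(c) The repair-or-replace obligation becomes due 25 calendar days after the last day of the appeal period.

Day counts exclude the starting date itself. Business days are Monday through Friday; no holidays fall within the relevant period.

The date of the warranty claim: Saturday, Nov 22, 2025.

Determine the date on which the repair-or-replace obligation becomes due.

The last day of the inspection period: 12 business days after Saturday, Nov 22, 2025, skipping weekends — Nov 24, Nov 25, Nov 26, Nov 27, …, Dec 5, Dec 8, Dec 9 — lands on Tuesday, Dec 9, 2025.
The last day of the appeal period: 25 calendar days after Dec 9, 2025 is Jan 3, 2026.
The date on which the repair-or-replace obligation becomes due: Jan 3, 2026 + 25 days = Jan 28, 2026.

Jan 28, 2026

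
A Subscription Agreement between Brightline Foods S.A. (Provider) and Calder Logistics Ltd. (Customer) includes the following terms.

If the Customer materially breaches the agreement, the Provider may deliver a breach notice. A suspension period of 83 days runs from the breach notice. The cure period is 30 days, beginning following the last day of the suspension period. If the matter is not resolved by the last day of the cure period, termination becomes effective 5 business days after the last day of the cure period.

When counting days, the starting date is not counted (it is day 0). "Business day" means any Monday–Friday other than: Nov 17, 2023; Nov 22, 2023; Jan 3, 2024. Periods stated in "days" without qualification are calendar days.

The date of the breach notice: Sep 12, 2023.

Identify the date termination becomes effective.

Jan 10, 2024

The last day of the suspension period: Sep 12, 2023 + 83 days = Dec 4, 2023.
The last day of the cure period: Dec 4, 2023 + 30 days = Jan 3, 2024.
The date termination becomes effective: counting 5 business days from Wednesday, Jan 3, 2024 (Jan 4, Jan 5, Jan 8, Jan 9, Jan 10, skipping weekends) reaches Wednesday, Jan 10, 2024.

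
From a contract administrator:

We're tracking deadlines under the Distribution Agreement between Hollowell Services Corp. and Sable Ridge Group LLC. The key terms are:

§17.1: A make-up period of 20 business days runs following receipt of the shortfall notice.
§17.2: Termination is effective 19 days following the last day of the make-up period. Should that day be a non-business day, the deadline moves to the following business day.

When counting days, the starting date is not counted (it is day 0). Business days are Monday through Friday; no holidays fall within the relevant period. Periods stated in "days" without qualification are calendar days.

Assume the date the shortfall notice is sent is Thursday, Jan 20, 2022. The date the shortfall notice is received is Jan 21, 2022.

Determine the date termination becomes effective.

The last day of the make-up period: 20 business days after Friday, Jan 21, 2022, skipping weekends — Jan 24, Jan 25, Jan 26, Jan 27, …, Feb 16, Feb 17, Feb 18 — lands on Friday, Feb 18, 2022.
Adding 19 calendar days to Feb 18, 2022 gives Mar 9, 2022, which is the date termination becomes effective. Mar 9, 2022 is a Wednesday, so no roll-forward applies.

Mar 9, 2022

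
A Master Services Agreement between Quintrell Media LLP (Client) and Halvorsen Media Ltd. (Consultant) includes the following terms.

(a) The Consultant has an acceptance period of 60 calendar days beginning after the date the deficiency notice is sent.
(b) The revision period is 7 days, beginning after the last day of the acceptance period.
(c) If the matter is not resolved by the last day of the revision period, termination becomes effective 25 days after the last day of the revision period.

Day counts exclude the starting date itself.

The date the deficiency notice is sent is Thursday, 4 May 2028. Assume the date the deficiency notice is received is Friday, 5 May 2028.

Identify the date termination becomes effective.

Adding 60 calendar days to 4 May 2028 gives 3 July 2028, which is the last day of the acceptance period.
The last day of the revision period: 3 July 2028 + 7 days = 10 July 2028.
The date termination becomes effective: 25 calendar days after 10 July 2028 is 4 August 2028.

4 August 2028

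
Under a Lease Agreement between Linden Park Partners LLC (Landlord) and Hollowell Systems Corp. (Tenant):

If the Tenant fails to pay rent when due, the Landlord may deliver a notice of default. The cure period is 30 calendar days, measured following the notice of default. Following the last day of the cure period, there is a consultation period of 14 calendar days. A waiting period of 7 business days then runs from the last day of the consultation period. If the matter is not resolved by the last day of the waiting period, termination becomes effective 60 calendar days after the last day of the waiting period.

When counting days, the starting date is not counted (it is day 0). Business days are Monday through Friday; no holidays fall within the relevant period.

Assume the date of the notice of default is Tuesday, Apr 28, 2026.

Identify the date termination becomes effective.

Adding 30 calendar days to Apr 28, 2026 gives May 28, 2026, which is the last day of the cure period.
Adding 14 calendar days to May 28, 2026 gives Jun 11, 2026, which is the last day of the consultation period.
The last day of the waiting period: 7 business days after Thursday, Jun 11, 2026, skipping weekends — Jun 12, Jun 15, Jun 16, Jun 17, Jun 18, Jun 19, Jun 22 — lands on Monday, Jun 22, 2026.
The date termination becomes effective: Jun 22, 2026 + 60 days = Aug 21, 2026.

Aug 21, 2026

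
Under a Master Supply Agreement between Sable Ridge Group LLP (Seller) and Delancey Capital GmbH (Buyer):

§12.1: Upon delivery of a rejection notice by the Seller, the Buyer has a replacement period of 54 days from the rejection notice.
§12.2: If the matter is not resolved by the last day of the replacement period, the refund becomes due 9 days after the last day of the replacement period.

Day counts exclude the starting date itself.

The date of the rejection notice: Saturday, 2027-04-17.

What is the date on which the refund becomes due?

Adding 54 calendar days to 2027-04-17 gives 2027-06-10, which is the last day of the replacement period.
The date on which the refund becomes due: 2027-06-10 + 9 days = 2027-06-19.

2027-06-19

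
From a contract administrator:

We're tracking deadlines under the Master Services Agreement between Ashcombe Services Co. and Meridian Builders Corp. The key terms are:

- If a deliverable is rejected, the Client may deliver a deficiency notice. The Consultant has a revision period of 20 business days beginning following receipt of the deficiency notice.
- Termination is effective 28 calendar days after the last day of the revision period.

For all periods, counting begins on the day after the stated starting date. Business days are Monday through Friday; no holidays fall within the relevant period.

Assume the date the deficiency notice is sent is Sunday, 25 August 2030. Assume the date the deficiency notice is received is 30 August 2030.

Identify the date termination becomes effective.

From Friday, 30 August 2030, 20 business days (Sep 2, Sep 3, Sep 4, Sep 5, …, Sep 25, Sep 26, Sep 27, skipping weekends) brings us to Friday, 27 September 2030, which is the last day of the revision period.
The date termination becomes effective: 27 September 2030 + 28 days = 25 October 2030.

25 October 2030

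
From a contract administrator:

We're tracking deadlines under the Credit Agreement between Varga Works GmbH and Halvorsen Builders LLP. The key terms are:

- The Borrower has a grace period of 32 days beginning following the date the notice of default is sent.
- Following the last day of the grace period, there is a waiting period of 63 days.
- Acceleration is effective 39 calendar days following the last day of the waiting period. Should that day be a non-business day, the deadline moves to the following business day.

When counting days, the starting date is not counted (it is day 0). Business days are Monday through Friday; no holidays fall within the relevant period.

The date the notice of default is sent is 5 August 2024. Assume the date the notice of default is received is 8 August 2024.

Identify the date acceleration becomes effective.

17 December 2024

The last day of the grace period: 32 calendar days after 5 August 2024 is 6 September 2024.
The last day of the waiting period: 6 September 2024 + 63 days = 8 November 2024.
Adding 39 calendar days to 8 November 2024 gives 17 December 2024, which is the date acceleration becomes effective. 17 December 2024 is a Tuesday, so no roll-forward applies.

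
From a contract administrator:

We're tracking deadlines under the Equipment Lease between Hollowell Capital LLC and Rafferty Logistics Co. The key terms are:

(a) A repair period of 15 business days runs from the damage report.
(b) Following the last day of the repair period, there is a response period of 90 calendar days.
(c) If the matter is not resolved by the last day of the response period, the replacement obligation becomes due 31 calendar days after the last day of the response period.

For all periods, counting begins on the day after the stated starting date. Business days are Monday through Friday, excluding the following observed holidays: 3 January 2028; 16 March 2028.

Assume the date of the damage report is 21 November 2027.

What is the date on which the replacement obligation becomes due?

9 April 2028

The last day of the repair period: counting 15 business days from Sunday, 21 November 2027 (Nov 22, Nov 23, Nov 24, Nov 25, …, Dec 8, Dec 9, Dec 10, skipping weekends) reaches Friday, 10 December 2027.
The last day of the response period: 90 calendar days after 10 December 2027 is 9 March 2028.
Adding 31 calendar days to 9 March 2028 gives 9 April 2028, which is the date on which the replacement obligation becomes due.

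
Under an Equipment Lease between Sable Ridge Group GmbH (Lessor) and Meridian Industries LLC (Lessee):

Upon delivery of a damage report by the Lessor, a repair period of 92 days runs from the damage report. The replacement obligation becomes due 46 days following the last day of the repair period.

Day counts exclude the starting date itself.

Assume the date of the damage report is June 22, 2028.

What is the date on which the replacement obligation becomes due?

November 7, 2028

The last day of the repair period: June 22, 2028 + 92 days = September 22, 2028.
The date on which the replacement obligation becomes due: September 22, 2028 + 46 days = November 7, 2028.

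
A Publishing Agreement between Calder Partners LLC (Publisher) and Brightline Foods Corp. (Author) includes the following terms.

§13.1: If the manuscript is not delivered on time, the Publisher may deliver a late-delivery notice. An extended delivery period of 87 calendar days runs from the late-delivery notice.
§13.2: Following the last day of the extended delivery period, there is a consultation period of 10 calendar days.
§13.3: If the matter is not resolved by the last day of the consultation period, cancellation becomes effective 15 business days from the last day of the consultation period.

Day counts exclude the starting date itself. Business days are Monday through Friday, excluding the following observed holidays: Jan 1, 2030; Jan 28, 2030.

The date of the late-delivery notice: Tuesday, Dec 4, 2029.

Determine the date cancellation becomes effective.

The last day of the extended delivery period: 87 calendar days after Dec 4, 2029 is Mar 1, 2030.
The last day of the consultation period: Mar 1, 2030 + 10 days = Mar 11, 2030.
From Monday, Mar 11, 2030, 15 business days (Mar 12, Mar 13, Mar 14, Mar 15, …, Mar 28, Mar 29, Apr 1, skipping weekends) brings us to Monday, Apr 1, 2030, which is the date cancellation becomes effective.

Apr 1, 2030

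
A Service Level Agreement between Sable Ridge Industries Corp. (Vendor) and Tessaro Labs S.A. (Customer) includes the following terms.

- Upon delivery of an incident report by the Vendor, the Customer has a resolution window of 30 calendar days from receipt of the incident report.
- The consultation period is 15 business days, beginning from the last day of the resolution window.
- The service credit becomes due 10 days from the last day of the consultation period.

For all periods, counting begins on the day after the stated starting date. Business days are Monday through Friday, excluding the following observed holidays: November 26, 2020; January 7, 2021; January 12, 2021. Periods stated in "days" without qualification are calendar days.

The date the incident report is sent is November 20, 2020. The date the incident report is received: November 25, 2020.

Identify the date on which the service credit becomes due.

January 29, 2021

Adding 30 calendar days to November 25, 2020 gives December 25, 2020, which is the last day of the resolution window.
From Friday, December 25, 2020, 15 business days (Dec 28, Dec 29, Dec 30, Dec 31, …, Jan 15, Jan 18, Jan 19, skipping weekends and the listed holidays on Jan 7, Jan 12) brings us to Tuesday, January 19, 2021, which is the last day of the consultation period.
Adding 10 calendar days to January 19, 2021 gives January 29, 2021, which is the date on which the service credit becomes due.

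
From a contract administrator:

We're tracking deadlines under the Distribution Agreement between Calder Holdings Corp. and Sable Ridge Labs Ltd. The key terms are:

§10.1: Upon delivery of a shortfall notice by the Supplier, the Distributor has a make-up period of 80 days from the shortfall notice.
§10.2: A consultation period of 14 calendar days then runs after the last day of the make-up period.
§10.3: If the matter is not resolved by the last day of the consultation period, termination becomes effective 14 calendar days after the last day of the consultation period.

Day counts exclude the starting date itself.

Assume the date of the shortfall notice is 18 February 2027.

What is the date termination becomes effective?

Adding 80 calendar days to 18 February 2027 gives 9 May 2027, which is the last day of the make-up period.
The last day of the consultation period: 14 calendar days after 9 May 2027 is 23 May 2027.
Adding 14 calendar days to 23 May 2027 gives 6 June 2027, which is the date termination becomes effective.

6 June 2027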